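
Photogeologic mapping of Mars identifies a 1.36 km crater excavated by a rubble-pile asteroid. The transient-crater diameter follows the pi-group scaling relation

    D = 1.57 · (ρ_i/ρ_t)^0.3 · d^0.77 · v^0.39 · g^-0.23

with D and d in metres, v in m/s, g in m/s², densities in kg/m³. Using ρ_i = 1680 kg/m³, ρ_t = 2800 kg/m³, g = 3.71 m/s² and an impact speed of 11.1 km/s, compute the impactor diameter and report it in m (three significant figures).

d ≈ 105 m

Rearranging for d: d = [D / (1.57 · (1680/2800)^0.3 · 11100^0.39 · 3.71^-0.23)]^(1/0.77).
D = 1360 m.
(1680/2800)^0.3 = 0.8579
11100^0.39 = 37.82
3.71^-0.23 = 0.7397
Denominator = 1.57 × 0.8579 × 37.82 × 0.7397 = 37.68
D / 37.68 = 1360 / 37.68 = 36.09
d = 36.09^(1/0.77) = 36.09^1.2987 = 105.3 m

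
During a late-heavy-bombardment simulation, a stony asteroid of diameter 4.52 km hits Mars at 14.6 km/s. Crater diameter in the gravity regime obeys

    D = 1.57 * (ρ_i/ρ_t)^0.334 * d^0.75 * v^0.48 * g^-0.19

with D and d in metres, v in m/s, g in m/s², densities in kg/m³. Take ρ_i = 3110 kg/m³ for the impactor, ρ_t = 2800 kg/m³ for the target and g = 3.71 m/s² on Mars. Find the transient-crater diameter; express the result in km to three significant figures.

In SI units: d = 4520 m, v = 14600 m/s.
(ρ_i/ρ_t)^0.334 = (3110/2800)^0.334 = 1.036
d^0.75 = 4520^0.75 = 551.3
v^0.48 = 14600^0.48 = 99.74
g^-0.19 = 3.71^-0.19 = 0.7795
D = 1.57 × 1.036 × 551.3 × 99.74 × 0.7795 = 69716 m
   = 69.72 km

D ≈ 69.7 km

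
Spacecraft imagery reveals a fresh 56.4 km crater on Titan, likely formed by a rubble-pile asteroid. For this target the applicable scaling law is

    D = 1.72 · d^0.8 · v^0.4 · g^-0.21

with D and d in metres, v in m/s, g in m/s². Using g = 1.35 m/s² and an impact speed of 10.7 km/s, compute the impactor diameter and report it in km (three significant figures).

d ≈ 4.62 km

Rearranging for d: d = [D / (1.72 · 10700^0.4 · 1.35^-0.21)]^(1/0.8).
D = 56400 m.
10700^0.4 = 40.90
1.35^-0.21 = 0.9389
Denominator = 1.72 × 40.90 × 0.9389 = 66.05
D / 66.05 = 56400 / 66.05 = 853.9
d = 853.9^(1/0.8) = 853.9^1.25 = 4616 m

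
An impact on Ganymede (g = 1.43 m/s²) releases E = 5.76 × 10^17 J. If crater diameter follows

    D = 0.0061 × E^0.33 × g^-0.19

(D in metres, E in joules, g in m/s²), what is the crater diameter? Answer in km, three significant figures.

E^0.33 = (5.76 × 10^17)^0.33 = 7.260 × 10^5
g^-0.19 = 1.43^-0.19 = 0.9343
D = 0.0061 × 7.260 × 10^5 × 0.9343 = 4138 m
   = 4.138 km

D ≈ 4.14 km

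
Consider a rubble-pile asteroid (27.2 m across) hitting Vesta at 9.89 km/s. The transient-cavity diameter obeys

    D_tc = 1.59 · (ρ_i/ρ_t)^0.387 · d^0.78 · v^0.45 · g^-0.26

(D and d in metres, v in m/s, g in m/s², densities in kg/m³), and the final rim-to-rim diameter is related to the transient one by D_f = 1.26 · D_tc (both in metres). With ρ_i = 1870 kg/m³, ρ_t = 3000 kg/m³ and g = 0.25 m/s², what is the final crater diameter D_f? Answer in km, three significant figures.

v = 9890 m/s.
(ρ_i/ρ_t)^0.387 = (1870/3000)^0.387 = 0.8328
d^0.78 = 27.2^0.78 = 13.15
v^0.45 = 9890^0.45 = 62.78
g^-0.26 = 0.25^-0.26 = 1.434
D_tc = 1.59 × 0.8328 × 13.15 × 62.78 × 1.434 = 1568 m
D_f = 1.26 × 1568 = 1976 m
     = 1.976 km

D_f ≈ 1.98 km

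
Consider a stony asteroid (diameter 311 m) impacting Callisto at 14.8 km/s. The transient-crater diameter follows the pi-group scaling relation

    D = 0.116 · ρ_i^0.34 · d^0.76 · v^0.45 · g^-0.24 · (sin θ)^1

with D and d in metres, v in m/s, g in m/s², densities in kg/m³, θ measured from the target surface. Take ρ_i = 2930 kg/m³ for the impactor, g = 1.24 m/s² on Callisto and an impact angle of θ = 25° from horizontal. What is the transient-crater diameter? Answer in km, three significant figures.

D ≈ 4.15 km

In SI units: v = 14800 m/s.
ρ_i^0.34 = 2930^0.34 = 15.09
d^0.76 = 311^0.76 = 78.43
v^0.45 = 14800^0.45 = 75.27
g^-0.24 = 1.24^-0.24 = 0.9497
(sin 25°)^1 = 0.4226^1 = 0.4226
D = 0.116 × 15.09 × 78.43 × 75.27 × 0.9497 × 0.4226 = 4147 m
   = 4.147 km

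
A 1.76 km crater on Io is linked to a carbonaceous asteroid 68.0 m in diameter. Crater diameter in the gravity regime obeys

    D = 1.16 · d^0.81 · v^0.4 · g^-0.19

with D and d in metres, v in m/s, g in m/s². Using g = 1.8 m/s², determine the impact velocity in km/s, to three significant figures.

Rearranging for v: v = [D / (1.16 · 68^0.81 · 1.8^-0.19)]^(1/0.4).
D = 1760 m.
68^0.81 = 30.50
1.8^-0.19 = 0.8943
Denominator = 1.16 × 30.50 × 0.8943 = 31.64
D / 31.64 = 1760 / 31.64 = 55.63
v = 55.63^(1/0.4) = 55.63^2.5 = 23082 m/s

v ≈ 23.1 km/s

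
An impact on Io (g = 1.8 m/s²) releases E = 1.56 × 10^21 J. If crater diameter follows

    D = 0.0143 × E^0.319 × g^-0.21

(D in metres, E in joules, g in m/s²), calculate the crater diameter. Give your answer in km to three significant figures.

E^0.319 = (1.56 × 10^21)^0.319 = 5.762 × 10^6
g^-0.21 = 1.8^-0.21 = 0.8839
D = 0.0143 × 5.762 × 10^6 × 0.8839 = 72830 m
   = 72.83 km

D ≈ 72.8 km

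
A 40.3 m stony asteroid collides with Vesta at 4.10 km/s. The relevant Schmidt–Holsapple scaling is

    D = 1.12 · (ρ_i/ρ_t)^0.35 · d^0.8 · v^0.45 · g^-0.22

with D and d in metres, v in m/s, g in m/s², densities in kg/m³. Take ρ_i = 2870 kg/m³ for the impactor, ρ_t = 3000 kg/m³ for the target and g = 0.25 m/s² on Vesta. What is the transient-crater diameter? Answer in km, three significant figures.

In SI units: v = 4100 m/s.
(ρ_i/ρ_t)^0.35 = (2870/3000)^0.35 = 0.9846
d^0.8 = 40.3^0.8 = 19.24
v^0.45 = 4100^0.45 = 42.24
g^-0.22 = 0.25^-0.22 = 1.357
D = 1.12 × 0.9846 × 19.24 × 42.24 × 1.357 = 1216 m
   = 1.216 km

D ≈ 1.22 km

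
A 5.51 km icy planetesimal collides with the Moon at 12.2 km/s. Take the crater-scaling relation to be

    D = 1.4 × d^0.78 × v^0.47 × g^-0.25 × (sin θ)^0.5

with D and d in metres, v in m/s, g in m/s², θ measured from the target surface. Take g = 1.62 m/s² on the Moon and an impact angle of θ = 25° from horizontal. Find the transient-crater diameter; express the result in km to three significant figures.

D ≈ 55.6 km

In SI units: d = 5510 m, v = 12200 m/s.
d^0.78 = 5510^0.78 = 828.1
v^0.47 = 12200^0.47 = 83.29
g^-0.25 = 1.62^-0.25 = 0.8864
(sin 25°)^0.5 = 0.4226^0.5 = 0.6501
D = 1.4 × 828.1 × 83.29 × 0.8864 × 0.6501 = 55643 m
   = 55.64 km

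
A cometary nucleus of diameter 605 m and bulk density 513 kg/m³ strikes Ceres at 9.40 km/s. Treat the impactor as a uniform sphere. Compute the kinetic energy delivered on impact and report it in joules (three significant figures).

v = 9400 m/s.
Mass m = (π/6) ρ d³ = (π/6) × 513 × (605)³ = 5.948 × 10^10 kg
E = ½ m v² = 0.5 × 5.948 × 10^10 × (9400)² = 2.628 × 10^18 J

E ≈ 2.63 × 10^18 J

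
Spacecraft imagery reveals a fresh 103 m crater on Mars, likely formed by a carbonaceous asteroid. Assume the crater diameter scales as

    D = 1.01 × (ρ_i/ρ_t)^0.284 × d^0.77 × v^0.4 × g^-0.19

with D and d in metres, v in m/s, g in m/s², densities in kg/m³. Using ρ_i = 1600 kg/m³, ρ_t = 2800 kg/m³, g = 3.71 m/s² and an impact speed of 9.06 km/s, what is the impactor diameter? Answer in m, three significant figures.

d ≈ 6.07 m

Rearranging for d: d = [D / (1.01 · (1600/2800)^0.284 · 9060^0.4 · 3.71^-0.19)]^(1/0.77).
(1600/2800)^0.284 = 0.8531
9060^0.4 = 38.27
3.71^-0.19 = 0.7795
Denominator = 1.01 × 0.8531 × 38.27 × 0.7795 = 25.70
D / 25.70 = 103 / 25.70 = 4.008
d = 4.008^(1/0.77) = 4.008^1.2987 = 6.068 m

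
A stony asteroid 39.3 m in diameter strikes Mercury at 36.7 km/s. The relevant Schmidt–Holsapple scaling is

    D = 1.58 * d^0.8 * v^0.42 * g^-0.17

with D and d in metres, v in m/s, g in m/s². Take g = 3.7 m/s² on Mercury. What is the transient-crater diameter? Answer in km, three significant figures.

D ≈ 1.97 km

In SI units: v = 36700 m/s.
d^0.8 = 39.3^0.8 = 18.86
v^0.42 = 36700^0.42 = 82.63
g^-0.17 = 3.7^-0.17 = 0.8006
D = 1.58 × 18.86 × 82.63 × 0.8006 = 1971 m
   = 1.971 km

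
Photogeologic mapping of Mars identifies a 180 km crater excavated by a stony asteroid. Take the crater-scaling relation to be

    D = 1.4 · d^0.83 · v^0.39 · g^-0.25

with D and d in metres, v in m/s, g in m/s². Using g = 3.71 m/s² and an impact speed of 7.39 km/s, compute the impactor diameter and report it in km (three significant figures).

d ≈ 32.3 km

Rearranging for d: d = [D / (1.4 · 7390^0.39 · 3.71^-0.25)]^(1/0.83).
D = 180000 m.
7390^0.39 = 32.27
3.71^-0.25 = 0.7205
Denominator = 1.4 × 32.27 × 0.7205 = 32.55
D / 32.55 = 180000 / 32.55 = 5530
d = 5530^(1/0.83) = 5530^1.2048 = 32302 m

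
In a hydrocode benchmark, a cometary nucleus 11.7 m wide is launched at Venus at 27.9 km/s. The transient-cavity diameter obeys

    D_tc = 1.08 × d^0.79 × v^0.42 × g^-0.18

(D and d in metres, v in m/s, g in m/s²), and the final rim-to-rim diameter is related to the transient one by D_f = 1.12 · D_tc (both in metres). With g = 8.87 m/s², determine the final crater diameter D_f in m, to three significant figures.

D_f ≈ 420 m

v = 27900 m/s.
d^0.79 = 11.7^0.79 = 6.980
v^0.42 = 27900^0.42 = 73.65
g^-0.18 = 8.87^-0.18 = 0.6751
D_tc = 1.08 × 6.980 × 73.65 × 0.6751 = 374.8 m
D_f = 1.12 × 374.8 = 419.8 m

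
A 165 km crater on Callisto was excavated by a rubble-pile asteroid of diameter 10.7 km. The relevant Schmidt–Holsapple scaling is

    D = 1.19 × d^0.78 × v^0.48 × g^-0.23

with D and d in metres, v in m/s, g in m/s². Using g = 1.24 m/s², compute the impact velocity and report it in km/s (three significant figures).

Rearranging for v: v = [D / (1.19 · 10700^0.78 · 1.24^-0.23)]^(1/0.48).
D = 165000 m.
10700^0.78 = 1390
1.24^-0.23 = 0.9517
Denominator = 1.19 × 1390 × 0.9517 = 1574
D / 1574 = 165000 / 1574 = 104.8
v = 104.8^(1/0.48) = 104.8^2.0833 = 16181 m/s

v ≈ 16.2 km/s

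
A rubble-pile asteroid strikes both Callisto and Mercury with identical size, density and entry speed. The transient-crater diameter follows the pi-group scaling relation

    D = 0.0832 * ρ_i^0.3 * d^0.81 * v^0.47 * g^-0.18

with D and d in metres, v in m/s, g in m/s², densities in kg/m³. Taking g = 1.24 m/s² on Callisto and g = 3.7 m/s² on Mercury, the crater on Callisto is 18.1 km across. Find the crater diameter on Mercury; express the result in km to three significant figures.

All impactor-dependent factors cancel in the ratio, leaving D_Mercury/D_Callisto = (g_Mercury/g_Callisto)^-0.18.
(3.7/1.24)^-0.18 = 2.984^-0.18 = 0.8214
D_Mercury = 0.8214 × 18.1 km = 14.9 km

D ≈ 14.9 km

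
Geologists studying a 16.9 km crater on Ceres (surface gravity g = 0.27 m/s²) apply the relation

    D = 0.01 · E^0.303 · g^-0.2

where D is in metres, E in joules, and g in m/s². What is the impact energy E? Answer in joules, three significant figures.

Rearranging: E = [D / (0.01 · g^-0.2)]^(1/0.303).
D = 16900 m.
g^-0.2 = 0.27^-0.2 = 1.299
D / (0.01 × 1.299) = 16900 / (0.01299) = 1.301 × 10^6
E = (1.301 × 10^6)^3.3003 = 1.510 × 10^20 J

E ≈ 1.51 × 10^20 J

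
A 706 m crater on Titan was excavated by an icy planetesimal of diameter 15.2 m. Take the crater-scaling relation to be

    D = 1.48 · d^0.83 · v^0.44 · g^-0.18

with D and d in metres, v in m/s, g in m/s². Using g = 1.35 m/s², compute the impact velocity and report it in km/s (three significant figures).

v ≈ 8.16 km/s

Rearranging for v: v = [D / (1.48 · 15.2^0.83 · 1.35^-0.18)]^(1/0.44).
15.2^0.83 = 9.570
1.35^-0.18 = 0.9474
Denominator = 1.48 × 9.570 × 0.9474 = 13.42
D / 13.42 = 706 / 13.42 = 52.61
v = 52.61^(1/0.44) = 52.61^2.2727 = 8156 m/s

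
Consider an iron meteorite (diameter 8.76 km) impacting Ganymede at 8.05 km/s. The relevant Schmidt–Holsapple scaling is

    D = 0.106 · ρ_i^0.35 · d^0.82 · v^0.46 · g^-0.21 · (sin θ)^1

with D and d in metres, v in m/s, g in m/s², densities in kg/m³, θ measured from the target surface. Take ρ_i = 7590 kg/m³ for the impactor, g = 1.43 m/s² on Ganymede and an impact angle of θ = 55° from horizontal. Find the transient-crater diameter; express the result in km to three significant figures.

D ≈ 197 km

In SI units: d = 8760 m, v = 8050 m/s.
ρ_i^0.35 = 7590^0.35 = 22.81
d^0.82 = 8760^0.82 = 1709
v^0.46 = 8050^0.46 = 62.61
g^-0.21 = 1.43^-0.21 = 0.9276
(sin 55°)^1 = 0.8192^1 = 0.8192
D = 0.106 × 22.81 × 1709 × 62.61 × 0.9276 × 0.8192 = 1.966 × 10^5 m
   = 196.6 km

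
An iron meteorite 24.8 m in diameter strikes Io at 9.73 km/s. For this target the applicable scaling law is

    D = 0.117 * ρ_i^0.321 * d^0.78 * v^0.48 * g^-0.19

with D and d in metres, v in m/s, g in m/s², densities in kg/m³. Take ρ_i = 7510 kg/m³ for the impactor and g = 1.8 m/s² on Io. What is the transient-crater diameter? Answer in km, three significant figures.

In SI units: v = 9730 m/s.
ρ_i^0.321 = 7510^0.321 = 17.54
d^0.78 = 24.8^0.78 = 12.24
v^0.48 = 9730^0.48 = 82.09
g^-0.19 = 1.8^-0.19 = 0.8943
D = 0.117 × 17.54 × 12.24 × 82.09 × 0.8943 = 1844 m
   = 1.844 km

D ≈ 1.84 km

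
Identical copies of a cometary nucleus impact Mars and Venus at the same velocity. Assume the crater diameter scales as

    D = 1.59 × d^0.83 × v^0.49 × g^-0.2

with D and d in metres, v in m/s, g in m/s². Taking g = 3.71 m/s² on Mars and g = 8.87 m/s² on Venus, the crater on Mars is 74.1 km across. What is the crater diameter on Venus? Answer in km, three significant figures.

All impactor-dependent factors cancel in the ratio, leaving D_Venus/D_Mars = (g_Venus/g_Mars)^-0.2.
(8.87/3.71)^-0.2 = 2.391^-0.2 = 0.8400
D_Venus = 0.8400 × 74.1 km = 62.2 km

D ≈ 62.2 km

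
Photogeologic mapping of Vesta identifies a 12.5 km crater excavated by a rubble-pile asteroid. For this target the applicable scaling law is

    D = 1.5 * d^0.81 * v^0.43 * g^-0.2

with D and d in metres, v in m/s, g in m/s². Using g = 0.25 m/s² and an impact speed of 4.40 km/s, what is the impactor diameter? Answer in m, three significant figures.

d ≈ 572 m

Rearranging for d: d = [D / (1.5 · 4400^0.43 · 0.25^-0.2)]^(1/0.81).
D = 12500 m.
4400^0.43 = 36.87
0.25^-0.2 = 1.320
Denominator = 1.5 × 36.87 × 1.320 = 73.00
D / 73.00 = 12500 / 73.00 = 171.2
d = 171.2^(1/0.81) = 171.2^1.2346 = 572.1 m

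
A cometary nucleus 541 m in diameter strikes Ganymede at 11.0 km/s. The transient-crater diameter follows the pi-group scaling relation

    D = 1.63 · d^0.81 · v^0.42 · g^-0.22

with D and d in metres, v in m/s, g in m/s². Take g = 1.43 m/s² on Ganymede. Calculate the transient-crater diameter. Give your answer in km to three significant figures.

D ≈ 12.3 km

In SI units: v = 11000 m/s.
d^0.81 = 541^0.81 = 163.6
v^0.42 = 11000^0.42 = 49.82
g^-0.22 = 1.43^-0.22 = 0.9243
D = 1.63 × 163.6 × 49.82 × 0.9243 = 12280 m
   = 12.28 km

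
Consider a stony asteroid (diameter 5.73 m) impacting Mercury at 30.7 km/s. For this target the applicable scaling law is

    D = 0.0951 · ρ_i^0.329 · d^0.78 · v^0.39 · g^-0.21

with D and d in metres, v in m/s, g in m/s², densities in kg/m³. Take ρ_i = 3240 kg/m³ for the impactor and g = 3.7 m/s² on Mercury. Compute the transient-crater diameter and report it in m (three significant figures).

D ≈ 227 m

In SI units: v = 30700 m/s.
ρ_i^0.329 = 3240^0.329 = 14.29
d^0.78 = 5.73^0.78 = 3.903
v^0.39 = 30700^0.39 = 56.23
g^-0.21 = 3.7^-0.21 = 0.7598
D = 0.0951 × 14.29 × 3.903 × 56.23 × 0.7598 = 226.6 m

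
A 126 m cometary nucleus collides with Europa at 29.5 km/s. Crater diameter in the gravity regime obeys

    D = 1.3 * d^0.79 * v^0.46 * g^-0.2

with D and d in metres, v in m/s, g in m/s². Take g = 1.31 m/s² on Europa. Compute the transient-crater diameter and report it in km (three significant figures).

In SI units: v = 29500 m/s.
d^0.79 = 126^0.79 = 45.63
v^0.46 = 29500^0.46 = 113.8
g^-0.2 = 1.31^-0.2 = 0.9474
D = 1.3 × 45.63 × 113.8 × 0.9474 = 6395 m
   = 6.395 km

D ≈ 6.40 km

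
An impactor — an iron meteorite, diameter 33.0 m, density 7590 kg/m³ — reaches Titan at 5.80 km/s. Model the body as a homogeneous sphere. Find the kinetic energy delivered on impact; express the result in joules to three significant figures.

v = 5800 m/s.
Mass m = (π/6) ρ d³ = (π/6) × 7590 × (33)³ = 1.428 × 10^8 kg
E = ½ m v² = 0.5 × 1.428 × 10^8 × (5800)² = 2.402 × 10^15 J

E ≈ 2.40 × 10^15 J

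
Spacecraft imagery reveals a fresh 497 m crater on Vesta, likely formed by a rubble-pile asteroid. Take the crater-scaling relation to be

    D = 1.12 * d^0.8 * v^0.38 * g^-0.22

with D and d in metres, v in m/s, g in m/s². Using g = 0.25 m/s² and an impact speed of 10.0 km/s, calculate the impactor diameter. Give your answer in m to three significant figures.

d ≈ 17.5 m

Rearranging for d: d = [D / (1.12 · 10000^0.38 · 0.25^-0.22)]^(1/0.8).
10000^0.38 = 33.11
0.25^-0.22 = 1.357
Denominator = 1.12 × 33.11 × 1.357 = 50.32
D / 50.32 = 497 / 50.32 = 9.877
d = 9.877^(1/0.8) = 9.877^1.25 = 17.51 m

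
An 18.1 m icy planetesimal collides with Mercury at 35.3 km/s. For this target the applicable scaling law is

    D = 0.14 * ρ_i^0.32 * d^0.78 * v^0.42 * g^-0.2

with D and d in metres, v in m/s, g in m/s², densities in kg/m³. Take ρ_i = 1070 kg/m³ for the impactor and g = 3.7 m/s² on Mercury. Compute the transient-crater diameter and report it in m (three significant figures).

In SI units: v = 35300 m/s.
ρ_i^0.32 = 1070^0.32 = 9.320
d^0.78 = 18.1^0.78 = 9.572
v^0.42 = 35300^0.42 = 81.30
g^-0.2 = 3.7^-0.2 = 0.7698
D = 0.14 × 9.320 × 9.572 × 81.30 × 0.7698 = 781.7 m

D ≈ 782 m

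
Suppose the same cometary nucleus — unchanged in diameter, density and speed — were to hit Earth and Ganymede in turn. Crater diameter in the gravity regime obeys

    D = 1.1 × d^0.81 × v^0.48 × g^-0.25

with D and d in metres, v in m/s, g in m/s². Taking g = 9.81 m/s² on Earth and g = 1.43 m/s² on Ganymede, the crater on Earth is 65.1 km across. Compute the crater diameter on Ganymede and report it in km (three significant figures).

D ≈ 105 km

All impactor-dependent factors cancel in the ratio, leaving D_Ganymede/D_Earth = (g_Ganymede/g_Earth)^-0.25.
(1.43/9.81)^-0.25 = 0.1458^-0.25 = 1.618
D_Ganymede = 1.618 × 65.1 km = 105 km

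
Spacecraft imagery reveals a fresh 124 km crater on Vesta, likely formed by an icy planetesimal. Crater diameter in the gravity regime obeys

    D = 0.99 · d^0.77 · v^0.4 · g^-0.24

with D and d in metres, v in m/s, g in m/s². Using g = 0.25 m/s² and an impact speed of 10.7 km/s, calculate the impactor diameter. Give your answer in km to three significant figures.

d ≈ 21.9 km

Rearranging for d: d = [D / (0.99 · 10700^0.4 · 0.25^-0.24)]^(1/0.77).
D = 124000 m.
10700^0.4 = 40.90
0.25^-0.24 = 1.395
Denominator = 0.99 × 40.90 × 1.395 = 56.48
D / 56.48 = 124000 / 56.48 = 2195
d = 2195^(1/0.77) = 2195^1.2987 = 21854 m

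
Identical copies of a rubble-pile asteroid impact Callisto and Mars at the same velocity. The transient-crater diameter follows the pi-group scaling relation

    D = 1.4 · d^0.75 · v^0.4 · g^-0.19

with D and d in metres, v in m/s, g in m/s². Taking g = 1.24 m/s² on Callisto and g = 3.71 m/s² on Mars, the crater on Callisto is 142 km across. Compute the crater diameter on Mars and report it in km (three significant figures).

D ≈ 115 km

All impactor-dependent factors cancel in the ratio, leaving D_Mars/D_Callisto = (g_Mars/g_Callisto)^-0.19.
(3.71/1.24)^-0.19 = 2.992^-0.19 = 0.8120
D_Mars = 0.8120 × 142 km = 115 km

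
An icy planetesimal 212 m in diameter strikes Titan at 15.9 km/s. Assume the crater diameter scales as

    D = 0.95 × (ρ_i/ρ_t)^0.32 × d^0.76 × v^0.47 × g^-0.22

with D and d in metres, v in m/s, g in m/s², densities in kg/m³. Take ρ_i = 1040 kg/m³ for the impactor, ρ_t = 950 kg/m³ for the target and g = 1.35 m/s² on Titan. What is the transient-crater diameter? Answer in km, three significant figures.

D ≈ 5.06 km

In SI units: v = 15900 m/s.
(ρ_i/ρ_t)^0.32 = (1040/950)^0.32 = 1.029
d^0.76 = 212^0.76 = 58.62
v^0.47 = 15900^0.47 = 94.33
g^-0.22 = 1.35^-0.22 = 0.9361
D = 0.95 × 1.029 × 58.62 × 94.33 × 0.9361 = 5060 m
   = 5.060 km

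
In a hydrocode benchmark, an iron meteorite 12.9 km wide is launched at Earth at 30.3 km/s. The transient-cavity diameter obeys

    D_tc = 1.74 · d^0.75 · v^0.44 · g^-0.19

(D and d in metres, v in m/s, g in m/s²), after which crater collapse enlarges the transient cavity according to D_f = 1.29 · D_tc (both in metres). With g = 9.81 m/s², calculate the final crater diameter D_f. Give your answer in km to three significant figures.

In SI: d = 12900 m, v = 30300 m/s.
d^0.75 = 12900^0.75 = 1210
v^0.44 = 30300^0.44 = 93.72
g^-0.19 = 9.81^-0.19 = 0.6480
D_tc = 1.74 × 1210 × 93.72 × 0.6480 = 1.279 × 10^5 m
D_f = 1.29 × 1.279 × 10^5 = 1.650 × 10^5 m
     = 165.0 km

D_f ≈ 165 km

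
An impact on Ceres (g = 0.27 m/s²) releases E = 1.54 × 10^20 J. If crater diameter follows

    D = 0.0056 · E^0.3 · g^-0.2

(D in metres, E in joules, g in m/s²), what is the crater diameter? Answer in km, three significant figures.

E^0.3 = (1.54 × 10^20)^0.3 = 1.138 × 10^6
g^-0.2 = 0.27^-0.2 = 1.299
D = 0.0056 × 1.138 × 10^6 × 1.299 = 8278 m
   = 8.278 km

D ≈ 8.28 km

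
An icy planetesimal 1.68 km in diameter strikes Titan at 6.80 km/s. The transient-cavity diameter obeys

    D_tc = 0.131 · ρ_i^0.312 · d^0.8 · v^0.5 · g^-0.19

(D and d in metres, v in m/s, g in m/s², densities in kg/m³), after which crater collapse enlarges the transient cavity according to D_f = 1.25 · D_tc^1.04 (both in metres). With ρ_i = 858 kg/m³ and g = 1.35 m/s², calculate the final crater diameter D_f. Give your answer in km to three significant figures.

D_f ≈ 60.4 km

In SI: d = 1680 m, v = 6800 m/s.
ρ_i^0.312 = 858^0.312 = 8.227
d^0.8 = 1680^0.8 = 380.4
v^0.5 = 6800^0.5 = 82.46
g^-0.19 = 1.35^-0.19 = 0.9446
D_tc = 0.131 × 8.227 × 380.4 × 82.46 × 0.9446 = 31930 m
D_f = 1.25 × (31930)^1.04 = 60433 m
     = 60.43 km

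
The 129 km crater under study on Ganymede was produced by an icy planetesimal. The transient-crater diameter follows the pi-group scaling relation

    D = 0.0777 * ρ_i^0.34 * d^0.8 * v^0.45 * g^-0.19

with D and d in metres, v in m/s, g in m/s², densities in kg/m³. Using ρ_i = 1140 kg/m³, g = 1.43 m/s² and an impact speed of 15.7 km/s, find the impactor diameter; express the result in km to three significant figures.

d ≈ 14.2 km

Rearranging for d: d = [D / (0.0777 · 1140^0.34 · 15700^0.45 · 1.43^-0.19)]^(1/0.8).
D = 129000 m.
1140^0.34 = 10.95
15700^0.45 = 77.30
1.43^-0.19 = 0.9343
Denominator = 0.0777 × 10.95 × 77.30 × 0.9343 = 61.45
D / 61.45 = 129000 / 61.45 = 2099
d = 2099^(1/0.8) = 2099^1.25 = 14207 m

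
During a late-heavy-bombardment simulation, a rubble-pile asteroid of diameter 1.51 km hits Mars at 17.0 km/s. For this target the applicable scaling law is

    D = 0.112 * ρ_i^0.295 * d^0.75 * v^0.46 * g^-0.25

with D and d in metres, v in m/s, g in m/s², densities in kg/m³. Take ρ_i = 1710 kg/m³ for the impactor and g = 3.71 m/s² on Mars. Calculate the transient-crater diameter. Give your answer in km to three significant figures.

D ≈ 15.5 km

In SI units: d = 1510 m, v = 17000 m/s.
ρ_i^0.295 = 1710^0.295 = 8.989
d^0.75 = 1510^0.75 = 242.2
v^0.46 = 17000^0.46 = 88.31
g^-0.25 = 3.71^-0.25 = 0.7205
D = 0.112 × 8.989 × 242.2 × 88.31 × 0.7205 = 15515 m
   = 15.51 km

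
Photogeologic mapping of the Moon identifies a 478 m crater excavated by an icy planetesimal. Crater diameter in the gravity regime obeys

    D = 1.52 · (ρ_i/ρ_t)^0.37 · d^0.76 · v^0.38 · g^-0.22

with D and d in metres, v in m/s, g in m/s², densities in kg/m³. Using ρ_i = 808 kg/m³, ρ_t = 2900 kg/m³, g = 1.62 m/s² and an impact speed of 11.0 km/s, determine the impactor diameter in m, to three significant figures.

Rearranging for d: d = [D / (1.52 · (808/2900)^0.37 · 11000^0.38 · 1.62^-0.22)]^(1/0.76).
(808/2900)^0.37 = 0.6232
11000^0.38 = 34.33
1.62^-0.22 = 0.8993
Denominator = 1.52 × 0.6232 × 34.33 × 0.8993 = 29.24
D / 29.24 = 478 / 29.24 = 16.35
d = 16.35^(1/0.76) = 16.35^1.3158 = 39.51 m

d ≈ 39.5 m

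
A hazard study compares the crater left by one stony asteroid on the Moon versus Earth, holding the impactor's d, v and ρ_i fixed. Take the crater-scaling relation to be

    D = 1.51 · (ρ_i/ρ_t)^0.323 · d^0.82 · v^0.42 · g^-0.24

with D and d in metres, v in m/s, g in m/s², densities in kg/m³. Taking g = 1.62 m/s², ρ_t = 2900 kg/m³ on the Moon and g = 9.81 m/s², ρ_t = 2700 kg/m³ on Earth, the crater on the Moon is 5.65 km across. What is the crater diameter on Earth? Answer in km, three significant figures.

The impactor-only factors (d, v, ρ_i) cancel in the ratio, leaving D_Earth/D_Moon = (g_Earth/g_Moon)^-0.24 · (ρ_t,Moon/ρ_t,Earth)^0.323.
(9.81/1.62)^-0.24 = 6.056^-0.24 = 0.6490
(2900/2700)^0.323 = 1.074^0.323 = 1.023
Ratio = 0.6490 × 1.023 = 0.6639
D_Earth = 0.6639 × 5.65 km = 3.75 km

D ≈ 3.75 km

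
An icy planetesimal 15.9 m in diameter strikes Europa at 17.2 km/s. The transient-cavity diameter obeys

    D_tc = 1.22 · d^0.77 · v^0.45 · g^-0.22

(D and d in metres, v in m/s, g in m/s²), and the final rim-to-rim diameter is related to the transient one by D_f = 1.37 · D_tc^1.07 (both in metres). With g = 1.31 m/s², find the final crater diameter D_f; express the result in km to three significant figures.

D_f ≈ 1.70 km

v = 17200 m/s.
d^0.77 = 15.9^0.77 = 8.415
v^0.45 = 17200^0.45 = 80.54
g^-0.22 = 1.31^-0.22 = 0.9423
D_tc = 1.22 × 8.415 × 80.54 × 0.9423 = 779.1 m
D_f = 1.37 × (779.1)^1.07 = 1701 m
     = 1.701 km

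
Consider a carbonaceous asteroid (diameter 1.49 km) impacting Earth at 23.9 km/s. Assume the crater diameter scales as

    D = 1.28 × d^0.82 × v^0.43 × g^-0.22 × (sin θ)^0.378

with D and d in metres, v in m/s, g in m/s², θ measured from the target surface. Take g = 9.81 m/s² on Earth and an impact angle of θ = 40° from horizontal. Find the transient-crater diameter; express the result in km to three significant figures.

D ≈ 20.0 km

In SI units: d = 1490 m, v = 23900 m/s.
d^0.82 = 1490^0.82 = 400.0
v^0.43 = 23900^0.43 = 76.33
g^-0.22 = 9.81^-0.22 = 0.6051
(sin 40°)^0.378 = 0.6428^0.378 = 0.8462
D = 1.28 × 400.0 × 76.33 × 0.6051 × 0.8462 = 20011 m
   = 20.01 km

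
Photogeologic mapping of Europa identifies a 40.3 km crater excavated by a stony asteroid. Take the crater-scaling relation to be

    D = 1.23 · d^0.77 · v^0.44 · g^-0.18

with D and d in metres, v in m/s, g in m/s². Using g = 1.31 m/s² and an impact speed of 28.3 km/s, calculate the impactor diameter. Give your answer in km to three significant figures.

d ≈ 2.23 km

Rearranging for d: d = [D / (1.23 · 28300^0.44 · 1.31^-0.18)]^(1/0.77).
D = 40300 m.
28300^0.44 = 90.95
1.31^-0.18 = 0.9526
Denominator = 1.23 × 90.95 × 0.9526 = 106.6
D / 106.6 = 40300 / 106.6 = 378.0
d = 378.0^(1/0.77) = 378.0^1.2987 = 2225 m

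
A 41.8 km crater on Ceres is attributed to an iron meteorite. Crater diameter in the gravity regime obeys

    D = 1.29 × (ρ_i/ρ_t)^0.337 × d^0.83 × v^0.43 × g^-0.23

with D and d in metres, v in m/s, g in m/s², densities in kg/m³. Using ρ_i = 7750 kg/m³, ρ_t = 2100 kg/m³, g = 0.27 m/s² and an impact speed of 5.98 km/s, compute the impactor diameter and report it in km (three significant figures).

d ≈ 1.23 km

Rearranging for d: d = [D / (1.29 · (7750/2100)^0.337 · 5980^0.43 · 0.27^-0.23)]^(1/0.83).
D = 41800 m.
(7750/2100)^0.337 = 1.553
5980^0.43 = 42.07
0.27^-0.23 = 1.351
Denominator = 1.29 × 1.553 × 42.07 × 1.351 = 113.9
D / 113.9 = 41800 / 113.9 = 367.0
d = 367.0^(1/0.83) = 367.0^1.2048 = 1230 m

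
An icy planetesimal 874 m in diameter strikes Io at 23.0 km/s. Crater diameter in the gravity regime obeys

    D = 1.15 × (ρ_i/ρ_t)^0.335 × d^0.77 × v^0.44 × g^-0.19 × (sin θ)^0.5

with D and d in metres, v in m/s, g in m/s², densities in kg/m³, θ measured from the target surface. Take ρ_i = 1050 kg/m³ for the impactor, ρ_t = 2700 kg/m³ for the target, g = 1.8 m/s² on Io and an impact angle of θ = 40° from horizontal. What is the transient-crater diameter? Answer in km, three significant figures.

D ≈ 9.18 km

In SI units: v = 23000 m/s.
(ρ_i/ρ_t)^0.335 = (1050/2700)^0.335 = 0.7288
d^0.77 = 874^0.77 = 184.1
v^0.44 = 23000^0.44 = 83.02
g^-0.19 = 1.8^-0.19 = 0.8943
(sin 40°)^0.5 = 0.6428^0.5 = 0.8017
D = 1.15 × 0.7288 × 184.1 × 83.02 × 0.8943 × 0.8017 = 9184 m
   = 9.184 km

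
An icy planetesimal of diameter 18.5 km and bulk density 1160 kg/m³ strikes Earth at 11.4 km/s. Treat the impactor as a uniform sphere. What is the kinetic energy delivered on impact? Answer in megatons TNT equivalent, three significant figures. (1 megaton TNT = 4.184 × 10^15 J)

E ≈ 5.97 × 10^7 Mt TNT

d = 18500 m; v = 11400 m/s.
Mass m = (π/6) ρ d³ = (π/6) × 1160 × (18500)³ = 3.846 × 10^15 kg
E = ½ m v² = 0.5 × 3.846 × 10^15 × (11400)² = 2.499 × 10^23 J
   = 2.499 × 10^23 / 4.184×10^15 = 5.973 × 10^7 Mt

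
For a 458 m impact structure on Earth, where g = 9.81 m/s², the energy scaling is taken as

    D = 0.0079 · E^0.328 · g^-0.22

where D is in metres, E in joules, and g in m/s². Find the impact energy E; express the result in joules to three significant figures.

E ≈ 1.54 × 10^15 J

Rearranging: E = [D / (0.0079 · g^-0.22)]^(1/0.328).
g^-0.22 = 9.81^-0.22 = 0.6051
D / (0.0079 × 0.6051) = 458 / (4.780 × 10^-3) = 9.582 × 10^4
E = (9.582 × 10^4)^3.0488 = 1.540 × 10^15 J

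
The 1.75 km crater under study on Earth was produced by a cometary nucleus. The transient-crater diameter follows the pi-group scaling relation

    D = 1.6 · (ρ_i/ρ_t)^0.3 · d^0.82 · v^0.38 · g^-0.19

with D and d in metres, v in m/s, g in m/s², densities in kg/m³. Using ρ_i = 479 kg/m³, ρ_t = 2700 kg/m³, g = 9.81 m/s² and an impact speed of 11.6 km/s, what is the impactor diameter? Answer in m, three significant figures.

Rearranging for d: d = [D / (1.6 · (479/2700)^0.3 · 11600^0.38 · 9.81^-0.19)]^(1/0.82).
D = 1750 m.
(479/2700)^0.3 = 0.5952
11600^0.38 = 35.03
9.81^-0.19 = 0.6480
Denominator = 1.6 × 0.5952 × 35.03 × 0.6480 = 21.62
D / 21.62 = 1750 / 21.62 = 80.94
d = 80.94^(1/0.82) = 80.94^1.2195 = 212.3 m

d ≈ 212 m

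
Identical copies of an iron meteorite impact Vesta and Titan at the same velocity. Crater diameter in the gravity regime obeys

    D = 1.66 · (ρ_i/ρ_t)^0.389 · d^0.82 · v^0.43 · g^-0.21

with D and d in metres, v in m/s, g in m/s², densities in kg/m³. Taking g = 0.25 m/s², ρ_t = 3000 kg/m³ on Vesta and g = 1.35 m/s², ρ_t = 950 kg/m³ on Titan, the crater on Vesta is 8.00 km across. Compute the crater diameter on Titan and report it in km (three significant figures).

D ≈ 8.78 km

The impactor-only factors (d, v, ρ_i) cancel in the ratio, leaving D_Titan/D_Vesta = (g_Titan/g_Vesta)^-0.21 · (ρ_t,Vesta/ρ_t,Titan)^0.389.
(1.35/0.25)^-0.21 = 5.400^-0.21 = 0.7018
(3000/950)^0.389 = 3.158^0.389 = 1.564
Ratio = 0.7018 × 1.564 = 1.098
D_Titan = 1.098 × 8.00 km = 8.78 km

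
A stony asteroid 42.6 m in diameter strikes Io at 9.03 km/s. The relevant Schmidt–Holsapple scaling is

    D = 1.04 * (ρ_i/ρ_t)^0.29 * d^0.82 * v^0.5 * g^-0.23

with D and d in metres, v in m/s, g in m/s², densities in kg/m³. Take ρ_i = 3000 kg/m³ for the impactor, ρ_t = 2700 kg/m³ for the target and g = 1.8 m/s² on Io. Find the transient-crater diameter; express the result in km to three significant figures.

D ≈ 1.93 km

In SI units: v = 9030 m/s.
(ρ_i/ρ_t)^0.29 = (3000/2700)^0.29 = 1.031
d^0.82 = 42.6^0.82 = 21.68
v^0.5 = 9030^0.5 = 95.03
g^-0.23 = 1.8^-0.23 = 0.8735
D = 1.04 × 1.031 × 21.68 × 95.03 × 0.8735 = 1930 m
   = 1.930 km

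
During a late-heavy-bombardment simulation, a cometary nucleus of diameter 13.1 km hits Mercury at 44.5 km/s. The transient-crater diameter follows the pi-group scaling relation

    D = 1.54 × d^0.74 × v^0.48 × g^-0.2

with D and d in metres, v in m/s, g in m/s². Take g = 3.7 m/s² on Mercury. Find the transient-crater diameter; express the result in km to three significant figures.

In SI units: d = 13100 m, v = 44500 m/s.
d^0.74 = 13100^0.74 = 1114
v^0.48 = 44500^0.48 = 170.3
g^-0.2 = 3.7^-0.2 = 0.7698
D = 1.54 × 1114 × 170.3 × 0.7698 = 2.249 × 10^5 m
   = 224.9 km

D ≈ 225 km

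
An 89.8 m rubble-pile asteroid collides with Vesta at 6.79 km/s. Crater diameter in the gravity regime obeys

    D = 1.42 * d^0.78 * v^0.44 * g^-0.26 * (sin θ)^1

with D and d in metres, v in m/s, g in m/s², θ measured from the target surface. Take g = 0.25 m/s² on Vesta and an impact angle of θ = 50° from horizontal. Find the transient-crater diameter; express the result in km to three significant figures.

D ≈ 2.53 km

In SI units: v = 6790 m/s.
d^0.78 = 89.8^0.78 = 33.39
v^0.44 = 6790^0.44 = 48.53
g^-0.26 = 0.25^-0.26 = 1.434
(sin 50°)^1 = 0.7660^1 = 0.7660
D = 1.42 × 33.39 × 48.53 × 1.434 × 0.7660 = 2528 m
   = 2.528 km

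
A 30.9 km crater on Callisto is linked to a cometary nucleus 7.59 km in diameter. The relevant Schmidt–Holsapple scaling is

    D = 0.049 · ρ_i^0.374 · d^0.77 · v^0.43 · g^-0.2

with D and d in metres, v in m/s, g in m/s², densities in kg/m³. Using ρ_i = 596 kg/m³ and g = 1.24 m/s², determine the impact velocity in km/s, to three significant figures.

v ≈ 14.8 km/s

Rearranging for v: v = [D / (0.049 · 596^0.374 · 7590^0.77 · 1.24^-0.2)]^(1/0.43).
D = 30900 m.
596^0.374 = 10.91
7590^0.77 = 972.3
1.24^-0.2 = 0.9579
Denominator = 0.049 × 10.91 × 972.3 × 0.9579 = 497.9
D / 497.9 = 30900 / 497.9 = 62.06
v = 62.06^(1/0.43) = 62.06^2.3256 = 14769 m/s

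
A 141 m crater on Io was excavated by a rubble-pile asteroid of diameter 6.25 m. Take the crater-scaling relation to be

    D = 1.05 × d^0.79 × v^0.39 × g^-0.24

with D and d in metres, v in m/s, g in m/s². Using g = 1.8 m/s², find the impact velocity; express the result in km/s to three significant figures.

Rearranging for v: v = [D / (1.05 · 6.25^0.79 · 1.8^-0.24)]^(1/0.39).
6.25^0.79 = 4.253
1.8^-0.24 = 0.8684
Denominator = 1.05 × 4.253 × 0.8684 = 3.878
D / 3.878 = 141 / 3.878 = 36.36
v = 36.36^(1/0.39) = 36.36^2.5641 = 10037 m/s

v ≈ 10.0 km/s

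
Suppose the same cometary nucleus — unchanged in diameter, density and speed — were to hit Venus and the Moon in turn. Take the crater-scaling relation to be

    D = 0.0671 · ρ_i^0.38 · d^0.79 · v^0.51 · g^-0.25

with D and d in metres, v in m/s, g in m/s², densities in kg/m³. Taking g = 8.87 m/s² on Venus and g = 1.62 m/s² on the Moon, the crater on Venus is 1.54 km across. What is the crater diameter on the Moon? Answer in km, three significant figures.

D ≈ 2.36 km

All impactor-dependent factors cancel in the ratio, leaving D_Moon/D_Venus = (g_Moon/g_Venus)^-0.25.
(1.62/8.87)^-0.25 = 0.1826^-0.25 = 1.530
D_Moon = 1.530 × 1.54 km = 2.36 km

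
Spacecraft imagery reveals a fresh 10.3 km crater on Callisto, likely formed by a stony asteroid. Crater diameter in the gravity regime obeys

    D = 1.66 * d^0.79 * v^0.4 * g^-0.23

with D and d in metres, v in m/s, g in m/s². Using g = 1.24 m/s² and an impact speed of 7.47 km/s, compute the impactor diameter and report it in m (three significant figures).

Rearranging for d: d = [D / (1.66 · 7470^0.4 · 1.24^-0.23)]^(1/0.79).
D = 10300 m.
7470^0.4 = 35.43
1.24^-0.23 = 0.9517
Denominator = 1.66 × 35.43 × 0.9517 = 55.97
D / 55.97 = 10300 / 55.97 = 184.0
d = 184.0^(1/0.79) = 184.0^1.2658 = 735.9 m

d ≈ 736 m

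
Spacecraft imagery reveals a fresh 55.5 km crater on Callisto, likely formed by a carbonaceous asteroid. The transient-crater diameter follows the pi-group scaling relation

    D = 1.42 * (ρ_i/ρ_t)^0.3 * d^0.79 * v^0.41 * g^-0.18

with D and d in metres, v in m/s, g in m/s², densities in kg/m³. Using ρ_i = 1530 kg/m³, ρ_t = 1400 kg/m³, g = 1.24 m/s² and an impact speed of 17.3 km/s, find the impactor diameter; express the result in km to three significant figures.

Rearranging for d: d = [D / (1.42 · (1530/1400)^0.3 · 17300^0.41 · 1.24^-0.18)]^(1/0.79).
D = 55500 m.
(1530/1400)^0.3 = 1.027
17300^0.41 = 54.65
1.24^-0.18 = 0.9620
Denominator = 1.42 × 1.027 × 54.65 × 0.9620 = 76.67
D / 76.67 = 55500 / 76.67 = 723.9
d = 723.9^(1/0.79) = 723.9^1.2658 = 4167 m

d ≈ 4.17 km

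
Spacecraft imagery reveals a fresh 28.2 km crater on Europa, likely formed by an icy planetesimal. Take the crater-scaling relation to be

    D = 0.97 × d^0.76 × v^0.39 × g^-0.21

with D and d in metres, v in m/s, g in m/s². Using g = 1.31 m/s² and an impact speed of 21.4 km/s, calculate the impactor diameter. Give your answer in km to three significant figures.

Rearranging for d: d = [D / (0.97 · 21400^0.39 · 1.31^-0.21)]^(1/0.76).
D = 28200 m.
21400^0.39 = 48.85
1.31^-0.21 = 0.9449
Denominator = 0.97 × 48.85 × 0.9449 = 44.77
D / 44.77 = 28200 / 44.77 = 629.9
d = 629.9^(1/0.76) = 629.9^1.3158 = 4823 m

d ≈ 4.82 km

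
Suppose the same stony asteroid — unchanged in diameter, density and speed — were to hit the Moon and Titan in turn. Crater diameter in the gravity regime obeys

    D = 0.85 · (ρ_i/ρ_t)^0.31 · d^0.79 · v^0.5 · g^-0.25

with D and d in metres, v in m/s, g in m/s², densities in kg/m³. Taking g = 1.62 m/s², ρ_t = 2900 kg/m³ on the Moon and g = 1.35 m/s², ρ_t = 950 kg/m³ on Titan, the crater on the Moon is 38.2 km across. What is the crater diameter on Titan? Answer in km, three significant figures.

D ≈ 56.5 km

The impactor-only factors (d, v, ρ_i) cancel in the ratio, leaving D_Titan/D_Moon = (g_Titan/g_Moon)^-0.25 · (ρ_t,Moon/ρ_t,Titan)^0.31.
(1.35/1.62)^-0.25 = 0.8333^-0.25 = 1.047
(2900/950)^0.31 = 3.053^0.31 = 1.413
Ratio = 1.047 × 1.413 = 1.479
D_Titan = 1.479 × 38.2 km = 56.5 km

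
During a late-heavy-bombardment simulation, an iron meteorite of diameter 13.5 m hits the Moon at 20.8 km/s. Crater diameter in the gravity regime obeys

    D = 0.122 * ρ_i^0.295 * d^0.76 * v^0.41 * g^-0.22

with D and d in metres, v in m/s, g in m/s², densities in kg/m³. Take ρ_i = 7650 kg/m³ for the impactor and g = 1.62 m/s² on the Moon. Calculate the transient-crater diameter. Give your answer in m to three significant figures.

D ≈ 654 m

In SI units: v = 20800 m/s.
ρ_i^0.295 = 7650^0.295 = 13.99
d^0.76 = 13.5^0.76 = 7.229
v^0.41 = 20800^0.41 = 58.94
g^-0.22 = 1.62^-0.22 = 0.8993
D = 0.122 × 13.99 × 7.229 × 58.94 × 0.8993 = 654.0 m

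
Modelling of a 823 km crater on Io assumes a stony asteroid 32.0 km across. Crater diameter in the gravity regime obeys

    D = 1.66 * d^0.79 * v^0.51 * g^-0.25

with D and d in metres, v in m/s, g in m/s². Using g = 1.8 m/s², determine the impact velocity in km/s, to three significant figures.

Rearranging for v: v = [D / (1.66 · 32000^0.79 · 1.8^-0.25)]^(1/0.51).
D = 823000 m.
32000^0.79 = 3623
1.8^-0.25 = 0.8633
Denominator = 1.66 × 3623 × 0.8633 = 5192
D / 5192 = 823000 / 5192 = 158.5
v = 158.5^(1/0.51) = 158.5^1.9608 = 20598 m/s

v ≈ 20.6 km/s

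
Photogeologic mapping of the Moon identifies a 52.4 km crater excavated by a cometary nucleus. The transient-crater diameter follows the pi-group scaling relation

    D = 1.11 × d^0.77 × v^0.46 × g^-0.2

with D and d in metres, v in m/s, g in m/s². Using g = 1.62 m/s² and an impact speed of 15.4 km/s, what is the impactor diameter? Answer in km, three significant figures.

Rearranging for d: d = [D / (1.11 · 15400^0.46 · 1.62^-0.2)]^(1/0.77).
D = 52400 m.
15400^0.46 = 84.38
1.62^-0.2 = 0.9080
Denominator = 1.11 × 84.38 × 0.9080 = 85.04
D / 85.04 = 52400 / 85.04 = 616.2
d = 616.2^(1/0.77) = 616.2^1.2987 = 4198 m

d ≈ 4.20 km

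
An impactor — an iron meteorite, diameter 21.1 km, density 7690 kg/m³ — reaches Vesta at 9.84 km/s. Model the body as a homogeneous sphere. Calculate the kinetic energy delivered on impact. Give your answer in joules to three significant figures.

E ≈ 1.83 × 10^24 J

d = 21100 m; v = 9840 m/s.
Mass m = (π/6) ρ d³ = (π/6) × 7690 × (21100)³ = 3.782 × 10^16 kg
E = ½ m v² = 0.5 × 3.782 × 10^16 × (9840)² = 1.831 × 10^24 J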